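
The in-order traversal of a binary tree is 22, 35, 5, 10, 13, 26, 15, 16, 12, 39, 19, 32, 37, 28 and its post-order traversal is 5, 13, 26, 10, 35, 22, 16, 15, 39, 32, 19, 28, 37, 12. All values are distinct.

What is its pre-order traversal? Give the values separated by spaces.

12 15 22 35 10 5 26 13 16 37 19 39 32 28

The last element of post-order is the root; it splits in-order into left and right subtrees.
Root 12: left subtree has 8 nodes {22, 35, 5, 10, 13, 26, 15, 16}, right has 5 {39, 19, 32, 37, 28}.
  Root 15: left subtree has 6 nodes {22, 35, 5, 10, 13, 26}, right has 1 {16}.
    Root 22: left subtree has 0 nodes { }, right has 5 {35, 5, 10, 13, 26}.
      Root 35: left subtree has 0 nodes { }, right has 4 {5, 10, 13, 26}.
        Root 10: left subtree has 1 node {5}, right has 2 {13, 26}.
          Root 26: left subtree has 1 node {13}, right has 0 { }.
  Root 37: left subtree has 3 nodes {39, 19, 32}, right has 1 {28}.
    Root 19: left subtree has 1 node {39}, right has 1 {32}.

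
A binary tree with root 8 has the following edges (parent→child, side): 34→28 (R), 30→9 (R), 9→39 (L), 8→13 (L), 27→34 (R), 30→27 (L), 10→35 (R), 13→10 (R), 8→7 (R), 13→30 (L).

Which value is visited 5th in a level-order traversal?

Level-order visits nodes level by level from the root, left to right within each level.
Level 0: 8
Level 1: 13, 7
Level 2: 30, 10
Level 3: 27, 9, 35
Level 4: 34, 39
Level 5: 28
Full level-order sequence: 8, 13, 7, 30, 10, 27, 9, 35, 34, 39, 28.

10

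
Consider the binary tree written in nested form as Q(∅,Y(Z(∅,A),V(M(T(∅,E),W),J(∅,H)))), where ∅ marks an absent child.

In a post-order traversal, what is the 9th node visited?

Post-order visits the left subtree, then the right subtree, then the node.
At Q: no left child.
At Q: go right to Y.
  At Y: go left to Z.
    At Z: no left child.
    At Z: go right to A.
      A is a leaf — visit A.
    Visit Z.
  At Y: go right to V.
    At V: go left to M.
      At M: go left to T.
        At T: no left child.
        At T: go right to E.
          E is a leaf — visit E.
        Visit T.
      At M: go right to W.
        W is a leaf — visit W.
      Visit M.
    At V: go right to J.
      At J: no left child.
      At J: go right to H.
        H is a leaf — visit H.
      Visit J.
    Visit V.
  Visit Y.
Visit Q.
Full post-order sequence: A, Z, E, T, W, M, H, J, V, Y, Q.

V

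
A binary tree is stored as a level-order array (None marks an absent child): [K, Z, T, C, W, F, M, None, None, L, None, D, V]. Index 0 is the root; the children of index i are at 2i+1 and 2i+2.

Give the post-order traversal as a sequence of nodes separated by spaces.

Post-order visits the left subtree, then the right subtree, then the node.
At K: go left to Z.
  At Z: go left to C.
    C is a leaf — visit C.
  At Z: go right to W.
    At W: go left to L.
      L is a leaf — visit L.
    At W: no right child.
    Visit W.
  Visit Z.
At K: go right to T.
  At T: go left to F.
    At F: go left to D.
      D is a leaf — visit D.
    At F: go right to V.
      V is a leaf — visit V.
    Visit F.
  At T: go right to M.
    M is a leaf — visit M.
  Visit T.
Visit K.

C L W Z D V F M T K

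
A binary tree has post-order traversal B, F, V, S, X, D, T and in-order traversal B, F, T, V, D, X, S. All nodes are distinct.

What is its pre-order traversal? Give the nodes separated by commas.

T, F, B, D, V, X, S

The last element of post-order is the root; it splits in-order into left and right subtrees.
Root T: left subtree has 2 nodes {B, F}, right has 4 {V, D, X, S}.
  Root F: left subtree has 1 node {B}, right has 0 { }.
  Root D: left subtree has 1 node {V}, right has 2 {X, S}.
    Root X: left subtree has 0 nodes { }, right has 1 {S}.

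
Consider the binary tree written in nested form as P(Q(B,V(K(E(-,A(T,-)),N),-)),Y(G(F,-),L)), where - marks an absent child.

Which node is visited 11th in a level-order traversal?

Level-order visits nodes level by level from the root, left to right within each level.
Level 0: P
Level 1: Q, Y
Level 2: B, V, G, L
Level 3: K, F
Level 4: E, N
Level 5: A
Level 6: T
Full level-order sequence: P, Q, Y, B, V, G, L, K, F, E, N, A, T.

N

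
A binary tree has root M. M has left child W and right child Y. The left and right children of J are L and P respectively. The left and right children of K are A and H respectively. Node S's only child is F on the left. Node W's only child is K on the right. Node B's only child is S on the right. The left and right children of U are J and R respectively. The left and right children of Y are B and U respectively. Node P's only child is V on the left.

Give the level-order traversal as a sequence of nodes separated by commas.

M, W, Y, K, B, U, A, H, S, J, R, F, L, P, V

Level-order visits nodes level by level from the root, left to right within each level.
Level 0: M
Level 1: W, Y
Level 2: K, B, U
Level 3: A, H, S, J, R
Level 4: F, L, P
Level 5: V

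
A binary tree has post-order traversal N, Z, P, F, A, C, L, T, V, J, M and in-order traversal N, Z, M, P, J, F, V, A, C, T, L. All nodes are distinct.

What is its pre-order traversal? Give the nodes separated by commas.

M, Z, N, J, P, V, F, T, C, A, L

The last element of post-order is the root; it splits in-order into left and right subtrees.
Root M: left subtree has 2 nodes {N, Z}, right has 8 {P, J, F, V, A, C, T, L}.
  Root Z: left subtree has 1 node {N}, right has 0 { }.
  Root J: left subtree has 1 node {P}, right has 6 {F, V, A, C, T, L}.
    Root V: left subtree has 1 node {F}, right has 4 {A, C, T, L}.
      Root T: left subtree has 2 nodes {A, C}, right has 1 {L}.
        Root C: left subtree has 1 node {A}, right has 0 { }.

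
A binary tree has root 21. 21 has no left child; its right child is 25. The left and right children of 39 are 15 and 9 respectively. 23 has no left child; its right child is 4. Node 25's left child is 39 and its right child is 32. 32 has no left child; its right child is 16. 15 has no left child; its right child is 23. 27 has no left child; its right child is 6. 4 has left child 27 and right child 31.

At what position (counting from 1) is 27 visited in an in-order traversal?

In-order visits the left subtree, then the node, then the right subtree.
At 21: no left child.
Visit 21.
At 21: go right to 25.
  At 25: go left to 39.
    At 39: go left to 15.
      At 15: no left child.
      Visit 15.
      At 15: go right to 23.
        At 23: no left child.
        Visit 23.
        At 23: go right to 4.
          At 4: go left to 27.
            At 27: no left child.
            Visit 27.
            At 27: go right to 6.
              6 is a leaf — visit 6.
          Visit 4.
          At 4: go right to 31.
            31 is a leaf — visit 31.
    Visit 39.
    At 39: go right to 9.
      9 is a leaf — visit 9.
  Visit 25.
  At 25: go right to 32.
    At 32: no left child.
    Visit 32.
    At 32: go right to 16.
      16 is a leaf — visit 16.
Full in-order sequence: 21, 15, 23, 27, 6, 4, 31, 39, 9, 25, 32, 16.

4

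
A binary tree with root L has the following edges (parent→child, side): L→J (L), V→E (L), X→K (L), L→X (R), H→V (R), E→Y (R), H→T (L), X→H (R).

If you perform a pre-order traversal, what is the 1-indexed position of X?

3

Pre-order visits the node, then its left subtree, then its right subtree.
Visit L.
At L: go left to J.
  J is a leaf — visit J.
At L: go right to X.
  Visit X.
  At X: go left to K.
    K is a leaf — visit K.
  At X: go right to H.
    Visit H.
    At H: go left to T.
      T is a leaf — visit T.
    At H: go right to V.
      Visit V.
      At V: go left to E.
        Visit E.
        At E: no left child.
        At E: go right to Y.
          Y is a leaf — visit Y.
      At V: no right child.
Full pre-order sequence: L, J, X, K, H, T, V, E, Y.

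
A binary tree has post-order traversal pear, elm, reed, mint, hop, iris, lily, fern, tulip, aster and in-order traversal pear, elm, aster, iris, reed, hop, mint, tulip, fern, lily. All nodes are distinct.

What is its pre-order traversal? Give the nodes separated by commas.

The last element of post-order is the root; it splits in-order into left and right subtrees.
Root aster: left subtree has 2 nodes {pear, elm}, right has 7 {iris, reed, hop, mint, tulip, fern, lily}.
  Root elm: left subtree has 1 node {pear}, right has 0 { }.
  Root tulip: left subtree has 4 nodes {iris, reed, hop, mint}, right has 2 {fern, lily}.
    Root iris: left subtree has 0 nodes { }, right has 3 {reed, hop, mint}.
      Root hop: left subtree has 1 node {reed}, right has 1 {mint}.
    Root fern: left subtree has 0 nodes { }, right has 1 {lily}.

aster, elm, pear, tulip, iris, hop, reed, mint, fern, lily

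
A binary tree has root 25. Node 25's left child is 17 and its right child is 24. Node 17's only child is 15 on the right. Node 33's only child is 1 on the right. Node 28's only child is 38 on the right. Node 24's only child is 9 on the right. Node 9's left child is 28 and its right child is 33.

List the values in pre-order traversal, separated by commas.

25, 17, 15, 24, 9, 28, 38, 33, 1

Pre-order visits the node, then its left subtree, then its right subtree.
Visit 25.
At 25: go left to 17.
  Visit 17.
  At 17: no left child.
  At 17: go right to 15.
    15 is a leaf — visit 15.
At 25: go right to 24.
  Visit 24.
  At 24: no left child.
  At 24: go right to 9.
    Visit 9.
    At 9: go left to 28.
      Visit 28.
      At 28: no left child.
      At 28: go right to 38.
        38 is a leaf — visit 38.
    At 9: go right to 33.
      Visit 33.
      At 33: no left child.
      At 33: go right to 1.
        1 is a leaf — visit 1.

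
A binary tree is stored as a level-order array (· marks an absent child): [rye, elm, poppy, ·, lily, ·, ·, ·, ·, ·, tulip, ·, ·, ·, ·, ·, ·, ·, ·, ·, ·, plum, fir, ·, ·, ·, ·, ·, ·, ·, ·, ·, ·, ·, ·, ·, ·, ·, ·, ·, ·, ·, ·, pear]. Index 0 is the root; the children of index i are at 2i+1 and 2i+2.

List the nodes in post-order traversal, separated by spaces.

pear plum fir tulip lily elm poppy rye

Post-order visits the left subtree, then the right subtree, then the node.
At rye: go left to elm.
  At elm: no left child.
  At elm: go right to lily.
    At lily: no left child.
    At lily: go right to tulip.
      At tulip: go left to plum.
        At plum: go left to pear.
          pear is a leaf — visit pear.
        At plum: no right child.
        Visit plum.
      At tulip: go right to fir.
        fir is a leaf — visit fir.
      Visit tulip.
    Visit lily.
  Visit elm.
At rye: go right to poppy.
  poppy is a leaf — visit poppy.
Visit rye.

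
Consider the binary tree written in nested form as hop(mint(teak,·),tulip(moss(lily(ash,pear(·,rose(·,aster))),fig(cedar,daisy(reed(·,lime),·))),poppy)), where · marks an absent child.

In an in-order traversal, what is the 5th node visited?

lily

In-order visits the left subtree, then the node, then the right subtree.
At hop: go left to mint.
  At mint: go left to teak.
    teak is a leaf — visit teak.
  Visit mint.
  At mint: no right child.
Visit hop.
At hop: go right to tulip.
  At tulip: go left to moss.
    At moss: go left to lily.
      At lily: go left to ash.
        ash is a leaf — visit ash.
      Visit lily.
      At lily: go right to pear.
        At pear: no left child.
        Visit pear.
        At pear: go right to rose.
          At rose: no left child.
          Visit rose.
          At rose: go right to aster.
            aster is a leaf — visit aster.
    Visit moss.
    At moss: go right to fig.
      At fig: go left to cedar.
        cedar is a leaf — visit cedar.
      Visit fig.
      At fig: go right to daisy.
        At daisy: go left to reed.
          At reed: no left child.
          Visit reed.
          At reed: go right to lime.
            lime is a leaf — visit lime.
        Visit daisy.
        At daisy: no right child.
  Visit tulip.
  At tulip: go right to poppy.
    poppy is a leaf — visit poppy.
Full in-order sequence: teak, mint, hop, ash, lily, pear, rose, aster, moss, cedar, fig, reed, lime, daisy, tulip, poppy.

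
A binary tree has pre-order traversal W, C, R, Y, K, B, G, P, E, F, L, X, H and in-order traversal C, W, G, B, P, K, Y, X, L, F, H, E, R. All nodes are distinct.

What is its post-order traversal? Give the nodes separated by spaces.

The first element of pre-order is the root; it splits in-order into left and right subtrees.
Root W: left subtree has 1 node {C}, right has 11 {G, B, P, K, Y, X, L, F, H, E, R}.
  Root R: left subtree has 10 nodes {G, B, P, K, Y, X, L, F, H, E}, right has 0 { }.
    Root Y: left subtree has 4 nodes {G, B, P, K}, right has 5 {X, L, F, H, E}.
      Root K: left subtree has 3 nodes {G, B, P}, right has 0 { }.
        Root B: left subtree has 1 node {G}, right has 1 {P}.
      Root E: left subtree has 4 nodes {X, L, F, H}, right has 0 { }.
        Root F: left subtree has 2 nodes {X, L}, right has 1 {H}.
          Root L: left subtree has 1 node {X}, right has 0 { }.

C G P B K X L H F E Y R W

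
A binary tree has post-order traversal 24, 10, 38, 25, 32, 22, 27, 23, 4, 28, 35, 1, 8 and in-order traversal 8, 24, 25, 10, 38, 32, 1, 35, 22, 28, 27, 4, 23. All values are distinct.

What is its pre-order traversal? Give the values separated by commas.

The last element of post-order is the root; it splits in-order into left and right subtrees.
Root 8: left subtree has 0 nodes { }, right has 12 {24, 25, 10, 38, 32, 1, 35, 22, 28, 27, 4, 23}.
  Root 1: left subtree has 5 nodes {24, 25, 10, 38, 32}, right has 6 {35, 22, 28, 27, 4, 23}.
    Root 32: left subtree has 4 nodes {24, 25, 10, 38}, right has 0 { }.
      Root 25: left subtree has 1 node {24}, right has 2 {10, 38}.
        Root 38: left subtree has 1 node {10}, right has 0 { }.
    Root 35: left subtree has 0 nodes { }, right has 5 {22, 28, 27, 4, 23}.
      Root 28: left subtree has 1 node {22}, right has 3 {27, 4, 23}.
        Root 4: left subtree has 1 node {27}, right has 1 {23}.

8, 1, 32, 25, 24, 38, 10, 35, 28, 22, 4, 27, 23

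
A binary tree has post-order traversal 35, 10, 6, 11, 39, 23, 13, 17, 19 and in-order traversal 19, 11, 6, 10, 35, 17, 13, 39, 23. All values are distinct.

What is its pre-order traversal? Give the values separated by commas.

19, 17, 11, 6, 10, 35, 13, 23, 39

The last element of post-order is the root; it splits in-order into left and right subtrees.
Root 19: left subtree has 0 nodes { }, right has 8 {11, 6, 10, 35, 17, 13, 39, 23}.
  Root 17: left subtree has 4 nodes {11, 6, 10, 35}, right has 3 {13, 39, 23}.
    Root 11: left subtree has 0 nodes { }, right has 3 {6, 10, 35}.
      Root 6: left subtree has 0 nodes { }, right has 2 {10, 35}.
        Root 10: left subtree has 0 nodes { }, right has 1 {35}.
    Root 13: left subtree has 0 nodes { }, right has 2 {39, 23}.
      Root 23: left subtree has 1 node {39}, right has 0 { }.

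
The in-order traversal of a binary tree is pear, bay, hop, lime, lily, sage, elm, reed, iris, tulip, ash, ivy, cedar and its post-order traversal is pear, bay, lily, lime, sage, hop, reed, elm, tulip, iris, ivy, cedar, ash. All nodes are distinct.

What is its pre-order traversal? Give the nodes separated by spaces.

ash iris elm hop bay pear sage lime lily reed tulip cedar ivy

The last element of post-order is the root; it splits in-order into left and right subtrees.
Root ash: left subtree has 10 nodes {pear, bay, hop, lime, lily, sage, elm, reed, iris, tulip}, right has 2 {ivy, cedar}.
  Root iris: left subtree has 8 nodes {pear, bay, hop, lime, lily, sage, elm, reed}, right has 1 {tulip}.
    Root elm: left subtree has 6 nodes {pear, bay, hop, lime, lily, sage}, right has 1 {reed}.
      Root hop: left subtree has 2 nodes {pear, bay}, right has 3 {lime, lily, sage}.
        Root bay: left subtree has 1 node {pear}, right has 0 { }.
        Root sage: left subtree has 2 nodes {lime, lily}, right has 0 { }.
          Root lime: left subtree has 0 nodes { }, right has 1 {lily}.
  Root cedar: left subtree has 1 node {ivy}, right has 0 { }.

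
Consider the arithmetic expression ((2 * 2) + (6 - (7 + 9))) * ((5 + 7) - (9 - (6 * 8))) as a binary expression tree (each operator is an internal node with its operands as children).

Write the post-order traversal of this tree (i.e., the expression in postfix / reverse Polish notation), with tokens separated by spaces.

Post-order on an expression tree gives postfix notation: for each operator, emit left operand, right operand, then the operator.

2 2 * 6 7 9 + - + 5 7 + 9 6 8 * - - *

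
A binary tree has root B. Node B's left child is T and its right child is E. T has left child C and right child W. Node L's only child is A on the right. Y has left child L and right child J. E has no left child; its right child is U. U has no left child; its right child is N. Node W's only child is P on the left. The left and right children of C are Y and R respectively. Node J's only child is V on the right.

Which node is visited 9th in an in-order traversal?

P

In-order visits the left subtree, then the node, then the right subtree.
At B: go left to T.
  At T: go left to C.
    At C: go left to Y.
      At Y: go left to L.
        At L: no left child.
        Visit L.
        At L: go right to A.
          A is a leaf — visit A.
      Visit Y.
      At Y: go right to J.
        At J: no left child.
        Visit J.
        At J: go right to V.
          V is a leaf — visit V.
    Visit C.
    At C: go right to R.
      R is a leaf — visit R.
  Visit T.
  At T: go right to W.
    At W: go left to P.
      P is a leaf — visit P.
    Visit W.
    At W: no right child.
Visit B.
At B: go right to E.
  At E: no left child.
  Visit E.
  At E: go right to U.
    At U: no left child.
    Visit U.
    At U: go right to N.
      N is a leaf — visit N.
Full in-order sequence: L, A, Y, J, V, C, R, T, P, W, B, E, U, N.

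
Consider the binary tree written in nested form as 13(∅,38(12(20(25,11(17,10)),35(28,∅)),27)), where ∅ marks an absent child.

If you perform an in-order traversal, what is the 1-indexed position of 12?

In-order visits the left subtree, then the node, then the right subtree.
At 13: no left child.
Visit 13.
At 13: go right to 38.
  At 38: go left to 12.
    At 12: go left to 20.
      At 20: go left to 25.
        25 is a leaf — visit 25.
      Visit 20.
      At 20: go right to 11.
        At 11: go left to 17.
          17 is a leaf — visit 17.
        Visit 11.
        At 11: go right to 10.
          10 is a leaf — visit 10.
    Visit 12.
    At 12: go right to 35.
      At 35: go left to 28.
        28 is a leaf — visit 28.
      Visit 35.
      At 35: no right child.
  Visit 38.
  At 38: go right to 27.
    27 is a leaf — visit 27.
Full in-order sequence: 13, 25, 20, 17, 11, 10, 12, 28, 35, 38, 27.

7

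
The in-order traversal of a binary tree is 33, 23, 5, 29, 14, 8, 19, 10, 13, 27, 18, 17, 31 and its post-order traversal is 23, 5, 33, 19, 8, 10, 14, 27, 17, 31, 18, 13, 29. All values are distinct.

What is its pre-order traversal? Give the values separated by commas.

29, 33, 5, 23, 13, 14, 10, 8, 19, 18, 27, 31, 17

The last element of post-order is the root; it splits in-order into left and right subtrees.
Root 29: left subtree has 3 nodes {33, 23, 5}, right has 9 {14, 8, 19, 10, 13, 27, 18, 17, 31}.
  Root 33: left subtree has 0 nodes { }, right has 2 {23, 5}.
    Root 5: left subtree has 1 node {23}, right has 0 { }.
  Root 13: left subtree has 4 nodes {14, 8, 19, 10}, right has 4 {27, 18, 17, 31}.
    Root 14: left subtree has 0 nodes { }, right has 3 {8, 19, 10}.
      Root 10: left subtree has 2 nodes {8, 19}, right has 0 { }.
        Root 8: left subtree has 0 nodes { }, right has 1 {19}.
    Root 18: left subtree has 1 node {27}, right has 2 {17, 31}.
      Root 31: left subtree has 1 node {17}, right has 0 { }.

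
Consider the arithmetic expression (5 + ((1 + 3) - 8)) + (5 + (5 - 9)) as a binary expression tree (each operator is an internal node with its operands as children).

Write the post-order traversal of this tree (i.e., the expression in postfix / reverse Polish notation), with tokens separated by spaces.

5 1 3 + 8 - + 5 5 9 - + +

Post-order on an expression tree gives postfix notation: for each operator, emit left operand, right operand, then the operator.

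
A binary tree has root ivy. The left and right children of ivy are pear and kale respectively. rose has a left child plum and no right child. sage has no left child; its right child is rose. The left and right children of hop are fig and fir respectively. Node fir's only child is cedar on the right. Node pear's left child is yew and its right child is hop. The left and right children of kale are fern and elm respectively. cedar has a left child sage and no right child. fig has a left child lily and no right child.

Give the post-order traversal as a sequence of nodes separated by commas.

Post-order visits the left subtree, then the right subtree, then the node.
At ivy: go left to pear.
  At pear: go left to yew.
    yew is a leaf — visit yew.
  At pear: go right to hop.
    At hop: go left to fig.
      At fig: go left to lily.
        lily is a leaf — visit lily.
      At fig: no right child.
      Visit fig.
    At hop: go right to fir.
      At fir: no left child.
      At fir: go right to cedar.
        At cedar: go left to sage.
          At sage: no left child.
          At sage: go right to rose.
            At rose: go left to plum.
              plum is a leaf — visit plum.
            At rose: no right child.
            Visit rose.
          Visit sage.
        At cedar: no right child.
        Visit cedar.
      Visit fir.
    Visit hop.
  Visit pear.
At ivy: go right to kale.
  At kale: go left to fern.
    fern is a leaf — visit fern.
  At kale: go right to elm.
    elm is a leaf — visit elm.
  Visit kale.
Visit ivy.

yew, lily, fig, plum, rose, sage, cedar, fir, hop, pear, fern, elm, kale, ivy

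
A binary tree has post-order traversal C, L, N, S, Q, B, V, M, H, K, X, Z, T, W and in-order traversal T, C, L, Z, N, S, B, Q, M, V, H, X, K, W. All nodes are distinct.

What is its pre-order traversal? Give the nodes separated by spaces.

The last element of post-order is the root; it splits in-order into left and right subtrees.
Root W: left subtree has 13 nodes {T, C, L, Z, N, S, B, Q, M, V, H, X, K}, right has 0 { }.
  Root T: left subtree has 0 nodes { }, right has 12 {C, L, Z, N, S, B, Q, M, V, H, X, K}.
    Root Z: left subtree has 2 nodes {C, L}, right has 9 {N, S, B, Q, M, V, H, X, K}.
      Root L: left subtree has 1 node {C}, right has 0 { }.
      Root X: left subtree has 7 nodes {N, S, B, Q, M, V, H}, right has 1 {K}.
        Root H: left subtree has 6 nodes {N, S, B, Q, M, V}, right has 0 { }.
          Root M: left subtree has 4 nodes {N, S, B, Q}, right has 1 {V}.
            Root B: left subtree has 2 nodes {N, S}, right has 1 {Q}.
              Root S: left subtree has 1 node {N}, right has 0 { }.

W T Z L C X H M B S N Q V K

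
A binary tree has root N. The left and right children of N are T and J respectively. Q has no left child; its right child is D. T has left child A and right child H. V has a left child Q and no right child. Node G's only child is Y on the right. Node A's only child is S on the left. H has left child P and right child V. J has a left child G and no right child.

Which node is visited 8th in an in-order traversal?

In-order visits the left subtree, then the node, then the right subtree.
At N: go left to T.
  At T: go left to A.
    At A: go left to S.
      S is a leaf — visit S.
    Visit A.
    At A: no right child.
  Visit T.
  At T: go right to H.
    At H: go left to P.
      P is a leaf — visit P.
    Visit H.
    At H: go right to V.
      At V: go left to Q.
        At Q: no left child.
        Visit Q.
        At Q: go right to D.
          D is a leaf — visit D.
      Visit V.
      At V: no right child.
Visit N.
At N: go right to J.
  At J: go left to G.
    At G: no left child.
    Visit G.
    At G: go right to Y.
      Y is a leaf — visit Y.
  Visit J.
  At J: no right child.
Full in-order sequence: S, A, T, P, H, Q, D, V, N, G, Y, J.

V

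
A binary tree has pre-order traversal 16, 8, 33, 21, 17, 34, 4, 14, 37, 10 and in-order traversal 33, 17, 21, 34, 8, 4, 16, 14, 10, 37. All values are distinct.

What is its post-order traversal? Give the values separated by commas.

17, 34, 21, 33, 4, 8, 10, 37, 14, 16

The first element of pre-order is the root; it splits in-order into left and right subtrees.
Root 16: left subtree has 6 nodes {33, 17, 21, 34, 8, 4}, right has 3 {14, 10, 37}.
  Root 8: left subtree has 4 nodes {33, 17, 21, 34}, right has 1 {4}.
    Root 33: left subtree has 0 nodes { }, right has 3 {17, 21, 34}.
      Root 21: left subtree has 1 node {17}, right has 1 {34}.
  Root 14: left subtree has 0 nodes { }, right has 2 {10, 37}.
    Root 37: left subtree has 1 node {10}, right has 0 { }.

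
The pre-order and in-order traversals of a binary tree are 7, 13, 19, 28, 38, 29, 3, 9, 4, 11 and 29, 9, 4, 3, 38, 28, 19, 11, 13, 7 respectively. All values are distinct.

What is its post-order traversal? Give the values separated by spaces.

The first element of pre-order is the root; it splits in-order into left and right subtrees.
Root 7: left subtree has 9 nodes {29, 9, 4, 3, 38, 28, 19, 11, 13}, right has 0 { }.
  Root 13: left subtree has 8 nodes {29, 9, 4, 3, 38, 28, 19, 11}, right has 0 { }.
    Root 19: left subtree has 6 nodes {29, 9, 4, 3, 38, 28}, right has 1 {11}.
      Root 28: left subtree has 5 nodes {29, 9, 4, 3, 38}, right has 0 { }.
        Root 38: left subtree has 4 nodes {29, 9, 4, 3}, right has 0 { }.
          Root 29: left subtree has 0 nodes { }, right has 3 {9, 4, 3}.
            Root 3: left subtree has 2 nodes {9, 4}, right has 0 { }.
              Root 9: left subtree has 0 nodes { }, right has 1 {4}.

4 9 3 29 38 28 11 19 13 7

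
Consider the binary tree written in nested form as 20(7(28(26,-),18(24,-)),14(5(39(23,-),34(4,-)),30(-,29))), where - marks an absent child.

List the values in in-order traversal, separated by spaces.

In-order visits the left subtree, then the node, then the right subtree.
At 20: go left to 7.
  At 7: go left to 28.
    At 28: go left to 26.
      26 is a leaf — visit 26.
    Visit 28.
    At 28: no right child.
  Visit 7.
  At 7: go right to 18.
    At 18: go left to 24.
      24 is a leaf — visit 24.
    Visit 18.
    At 18: no right child.
Visit 20.
At 20: go right to 14.
  At 14: go left to 5.
    At 5: go left to 39.
      At 39: go left to 23.
        23 is a leaf — visit 23.
      Visit 39.
      At 39: no right child.
    Visit 5.
    At 5: go right to 34.
      At 34: go left to 4.
        4 is a leaf — visit 4.
      Visit 34.
      At 34: no right child.
  Visit 14.
  At 14: go right to 30.
    At 30: no left child.
    Visit 30.
    At 30: go right to 29.
      29 is a leaf — visit 29.

26 28 7 24 18 20 23 39 5 4 34 14 30 29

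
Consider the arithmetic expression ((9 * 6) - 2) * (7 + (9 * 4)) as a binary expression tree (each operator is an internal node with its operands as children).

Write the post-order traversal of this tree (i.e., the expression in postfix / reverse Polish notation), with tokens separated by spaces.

9 6 * 2 - 7 9 4 * + *

Post-order on an expression tree gives postfix notation: for each operator, emit left operand, right operand, then the operator.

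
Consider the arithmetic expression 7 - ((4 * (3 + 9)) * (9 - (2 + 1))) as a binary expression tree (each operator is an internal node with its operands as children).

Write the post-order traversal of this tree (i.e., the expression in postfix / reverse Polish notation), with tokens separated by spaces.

Post-order on an expression tree gives postfix notation: for each operator, emit left operand, right operand, then the operator.

7 4 3 9 + * 9 2 1 + - * -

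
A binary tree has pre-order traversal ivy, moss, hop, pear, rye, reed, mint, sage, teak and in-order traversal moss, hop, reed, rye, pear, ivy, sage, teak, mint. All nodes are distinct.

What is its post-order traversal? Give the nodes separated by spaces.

reed rye pear hop moss teak sage mint ivy

The first element of pre-order is the root; it splits in-order into left and right subtrees.
Root ivy: left subtree has 5 nodes {moss, hop, reed, rye, pear}, right has 3 {sage, teak, mint}.
  Root moss: left subtree has 0 nodes { }, right has 4 {hop, reed, rye, pear}.
    Root hop: left subtree has 0 nodes { }, right has 3 {reed, rye, pear}.
      Root pear: left subtree has 2 nodes {reed, rye}, right has 0 { }.
        Root rye: left subtree has 1 node {reed}, right has 0 { }.
  Root mint: left subtree has 2 nodes {sage, teak}, right has 0 { }.
    Root sage: left subtree has 0 nodes { }, right has 1 {teak}.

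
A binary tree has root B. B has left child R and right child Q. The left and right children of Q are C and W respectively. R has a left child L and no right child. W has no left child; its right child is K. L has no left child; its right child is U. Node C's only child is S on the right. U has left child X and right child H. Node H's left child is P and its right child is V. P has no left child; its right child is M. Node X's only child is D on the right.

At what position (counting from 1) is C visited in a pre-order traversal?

12

Pre-order visits the node, then its left subtree, then its right subtree.
Visit B.
At B: go left to R.
  Visit R.
  At R: go left to L.
    Visit L.
    At L: no left child.
    At L: go right to U.
      Visit U.
      At U: go left to X.
        Visit X.
        At X: no left child.
        At X: go right to D.
          D is a leaf — visit D.
      At U: go right to H.
        Visit H.
        At H: go left to P.
          Visit P.
          At P: no left child.
          At P: go right to M.
            M is a leaf — visit M.
        At H: go right to V.
          V is a leaf — visit V.
  At R: no right child.
At B: go right to Q.
  Visit Q.
  At Q: go left to C.
    Visit C.
    At C: no left child.
    At C: go right to S.
      S is a leaf — visit S.
  At Q: go right to W.
    Visit W.
    At W: no left child.
    At W: go right to K.
      K is a leaf — visit K.
Full pre-order sequence: B, R, L, U, X, D, H, P, M, V, Q, C, S, W, K.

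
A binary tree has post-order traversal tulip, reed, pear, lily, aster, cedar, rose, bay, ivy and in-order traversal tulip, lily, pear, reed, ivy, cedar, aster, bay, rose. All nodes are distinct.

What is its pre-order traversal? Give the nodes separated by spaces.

ivy lily tulip pear reed bay cedar aster rose

The last element of post-order is the root; it splits in-order into left and right subtrees.
Root ivy: left subtree has 4 nodes {tulip, lily, pear, reed}, right has 4 {cedar, aster, bay, rose}.
  Root lily: left subtree has 1 node {tulip}, right has 2 {pear, reed}.
    Root pear: left subtree has 0 nodes { }, right has 1 {reed}.
  Root bay: left subtree has 2 nodes {cedar, aster}, right has 1 {rose}.
    Root cedar: left subtree has 0 nodes { }, right has 1 {aster}.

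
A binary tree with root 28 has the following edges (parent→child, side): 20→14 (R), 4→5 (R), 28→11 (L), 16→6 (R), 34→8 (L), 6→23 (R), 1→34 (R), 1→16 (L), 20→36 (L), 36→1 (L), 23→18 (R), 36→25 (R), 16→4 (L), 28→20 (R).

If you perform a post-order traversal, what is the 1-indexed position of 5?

2

Post-order visits the left subtree, then the right subtree, then the node.
At 28: go left to 11.
  11 is a leaf — visit 11.
At 28: go right to 20.
  At 20: go left to 36.
    At 36: go left to 1.
      At 1: go left to 16.
        At 16: go left to 4.
          At 4: no left child.
          At 4: go right to 5.
            5 is a leaf — visit 5.
          Visit 4.
        At 16: go right to 6.
          At 6: no left child.
          At 6: go right to 23.
            At 23: no left child.
            At 23: go right to 18.
              18 is a leaf — visit 18.
            Visit 23.
          Visit 6.
        Visit 16.
      At 1: go right to 34.
        At 34: go left to 8.
          8 is a leaf — visit 8.
        At 34: no right child.
        Visit 34.
      Visit 1.
    At 36: go right to 25.
      25 is a leaf — visit 25.
    Visit 36.
  At 20: go right to 14.
    14 is a leaf — visit 14.
  Visit 20.
Visit 28.
Full post-order sequence: 11, 5, 4, 18, 23, 6, 16, 8, 34, 1, 25, 36, 14, 20, 28.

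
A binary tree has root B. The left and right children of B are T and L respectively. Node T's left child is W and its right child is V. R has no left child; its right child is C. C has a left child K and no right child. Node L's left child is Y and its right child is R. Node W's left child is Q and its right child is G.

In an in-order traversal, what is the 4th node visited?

T

In-order visits the left subtree, then the node, then the right subtree.
At B: go left to T.
  At T: go left to W.
    At W: go left to Q.
      Q is a leaf — visit Q.
    Visit W.
    At W: go right to G.
      G is a leaf — visit G.
  Visit T.
  At T: go right to V.
    V is a leaf — visit V.
Visit B.
At B: go right to L.
  At L: go left to Y.
    Y is a leaf — visit Y.
  Visit L.
  At L: go right to R.
    At R: no left child.
    Visit R.
    At R: go right to C.
      At C: go left to K.
        K is a leaf — visit K.
      Visit C.
      At C: no right child.
Full in-order sequence: Q, W, G, T, V, B, Y, L, R, K, C.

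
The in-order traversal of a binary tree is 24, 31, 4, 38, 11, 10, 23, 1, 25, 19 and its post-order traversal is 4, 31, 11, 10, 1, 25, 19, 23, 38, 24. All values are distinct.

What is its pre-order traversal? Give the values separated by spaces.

The last element of post-order is the root; it splits in-order into left and right subtrees.
Root 24: left subtree has 0 nodes { }, right has 9 {31, 4, 38, 11, 10, 23, 1, 25, 19}.
  Root 38: left subtree has 2 nodes {31, 4}, right has 6 {11, 10, 23, 1, 25, 19}.
    Root 31: left subtree has 0 nodes { }, right has 1 {4}.
    Root 23: left subtree has 2 nodes {11, 10}, right has 3 {1, 25, 19}.
      Root 10: left subtree has 1 node {11}, right has 0 { }.
      Root 19: left subtree has 2 nodes {1, 25}, right has 0 { }.
        Root 25: left subtree has 1 node {1}, right has 0 { }.

24 38 31 4 23 10 11 19 25 1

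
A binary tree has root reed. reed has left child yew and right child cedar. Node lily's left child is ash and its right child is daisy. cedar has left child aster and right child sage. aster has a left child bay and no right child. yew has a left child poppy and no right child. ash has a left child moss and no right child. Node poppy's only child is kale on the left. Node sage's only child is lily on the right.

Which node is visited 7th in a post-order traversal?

Post-order visits the left subtree, then the right subtree, then the node.
At reed: go left to yew.
  At yew: go left to poppy.
    At poppy: go left to kale.
      kale is a leaf — visit kale.
    At poppy: no right child.
    Visit poppy.
  At yew: no right child.
  Visit yew.
At reed: go right to cedar.
  At cedar: go left to aster.
    At aster: go left to bay.
      bay is a leaf — visit bay.
    At aster: no right child.
    Visit aster.
  At cedar: go right to sage.
    At sage: no left child.
    At sage: go right to lily.
      At lily: go left to ash.
        At ash: go left to moss.
          moss is a leaf — visit moss.
        At ash: no right child.
        Visit ash.
      At lily: go right to daisy.
        daisy is a leaf — visit daisy.
      Visit lily.
    Visit sage.
  Visit cedar.
Visit reed.
Full post-order sequence: kale, poppy, yew, bay, aster, moss, ash, daisy, lily, sage, cedar, reed.

ash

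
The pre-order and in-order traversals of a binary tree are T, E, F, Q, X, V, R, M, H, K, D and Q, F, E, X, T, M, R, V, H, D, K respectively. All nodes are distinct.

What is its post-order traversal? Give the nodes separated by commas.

The first element of pre-order is the root; it splits in-order into left and right subtrees.
Root T: left subtree has 4 nodes {Q, F, E, X}, right has 6 {M, R, V, H, D, K}.
  Root E: left subtree has 2 nodes {Q, F}, right has 1 {X}.
    Root F: left subtree has 1 node {Q}, right has 0 { }.
  Root V: left subtree has 2 nodes {M, R}, right has 3 {H, D, K}.
    Root R: left subtree has 1 node {M}, right has 0 { }.
    Root H: left subtree has 0 nodes { }, right has 2 {D, K}.
      Root K: left subtree has 1 node {D}, right has 0 { }.

Q, F, X, E, M, R, D, K, H, V, T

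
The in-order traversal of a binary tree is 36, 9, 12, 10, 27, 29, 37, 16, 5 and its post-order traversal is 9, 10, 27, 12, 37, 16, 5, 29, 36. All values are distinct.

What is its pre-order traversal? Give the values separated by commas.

36, 29, 12, 9, 27, 10, 5, 16, 37

The last element of post-order is the root; it splits in-order into left and right subtrees.
Root 36: left subtree has 0 nodes { }, right has 8 {9, 12, 10, 27, 29, 37, 16, 5}.
  Root 29: left subtree has 4 nodes {9, 12, 10, 27}, right has 3 {37, 16, 5}.
    Root 12: left subtree has 1 node {9}, right has 2 {10, 27}.
      Root 27: left subtree has 1 node {10}, right has 0 { }.
    Root 5: left subtree has 2 nodes {37, 16}, right has 0 { }.
      Root 16: left subtree has 1 node {37}, right has 0 { }.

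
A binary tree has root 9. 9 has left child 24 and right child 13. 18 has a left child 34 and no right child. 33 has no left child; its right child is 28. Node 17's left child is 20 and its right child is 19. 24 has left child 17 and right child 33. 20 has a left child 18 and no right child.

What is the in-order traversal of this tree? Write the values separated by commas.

In-order visits the left subtree, then the node, then the right subtree.
At 9: go left to 24.
  At 24: go left to 17.
    At 17: go left to 20.
      At 20: go left to 18.
        At 18: go left to 34.
          34 is a leaf — visit 34.
        Visit 18.
        At 18: no right child.
      Visit 20.
      At 20: no right child.
    Visit 17.
    At 17: go right to 19.
      19 is a leaf — visit 19.
  Visit 24.
  At 24: go right to 33.
    At 33: no left child.
    Visit 33.
    At 33: go right to 28.
      28 is a leaf — visit 28.
Visit 9.
At 9: go right to 13.
  13 is a leaf — visit 13.

34, 18, 20, 17, 19, 24, 33, 28, 9, 13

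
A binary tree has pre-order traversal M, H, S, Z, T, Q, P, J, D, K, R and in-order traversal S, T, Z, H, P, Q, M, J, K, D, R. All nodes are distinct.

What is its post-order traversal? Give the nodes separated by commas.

The first element of pre-order is the root; it splits in-order into left and right subtrees.
Root M: left subtree has 6 nodes {S, T, Z, H, P, Q}, right has 4 {J, K, D, R}.
  Root H: left subtree has 3 nodes {S, T, Z}, right has 2 {P, Q}.
    Root S: left subtree has 0 nodes { }, right has 2 {T, Z}.
      Root Z: left subtree has 1 node {T}, right has 0 { }.
    Root Q: left subtree has 1 node {P}, right has 0 { }.
  Root J: left subtree has 0 nodes { }, right has 3 {K, D, R}.
    Root D: left subtree has 1 node {K}, right has 1 {R}.

T, Z, S, P, Q, H, K, R, D, J, M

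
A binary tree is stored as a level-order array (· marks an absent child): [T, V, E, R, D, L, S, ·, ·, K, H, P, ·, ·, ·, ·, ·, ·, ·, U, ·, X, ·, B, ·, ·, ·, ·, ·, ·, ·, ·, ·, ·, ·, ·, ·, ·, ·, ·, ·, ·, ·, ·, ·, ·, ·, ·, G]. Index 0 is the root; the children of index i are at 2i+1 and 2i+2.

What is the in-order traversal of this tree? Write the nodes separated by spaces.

R V U K D X H T B G P L E S

In-order visits the left subtree, then the node, then the right subtree.
At T: go left to V.
  At V: go left to R.
    R is a leaf — visit R.
  Visit V.
  At V: go right to D.
    At D: go left to K.
      At K: go left to U.
        U is a leaf — visit U.
      Visit K.
      At K: no right child.
    Visit D.
    At D: go right to H.
      At H: go left to X.
        X is a leaf — visit X.
      Visit H.
      At H: no right child.
Visit T.
At T: go right to E.
  At E: go left to L.
    At L: go left to P.
      At P: go left to B.
        At B: no left child.
        Visit B.
        At B: go right to G.
          G is a leaf — visit G.
      Visit P.
      At P: no right child.
    Visit L.
    At L: no right child.
  Visit E.
  At E: go right to S.
    S is a leaf — visit S.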